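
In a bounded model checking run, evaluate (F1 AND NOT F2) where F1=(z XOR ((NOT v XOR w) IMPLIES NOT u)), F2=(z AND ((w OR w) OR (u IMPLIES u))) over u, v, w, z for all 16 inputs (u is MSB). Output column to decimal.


F1 = (z XOR ((NOT v XOR w) IMPLIES NOT u))
F2 = (z AND ((w OR w) OR (u IMPLIES u)))
Counterexample to F1=>F2 is where F1=1 and F2=0.
Evaluate each row (bits = u,v,w,z, MSB first):
  row 0 [0000]: F1=1 F2=0 -> F1&~F2 -> 1
  row 1 [0001]: F1=0 F2=1 -> F1&~F2 -> 0
  row 2 [0010]: F1=1 F2=0 -> F1&~F2 -> 1
  row 3 [0011]: F1=0 F2=1 -> F1&~F2 -> 0
  row 4 [0100]: F1=1 F2=0 -> F1&~F2 -> 1
  row 5 [0101]: F1=0 F2=1 -> F1&~F2 -> 0
  row 6 [0110]: F1=1 F2=0 -> F1&~F2 -> 1
  row 7 [0111]: F1=0 F2=1 -> F1&~F2 -> 0
  row 8 [1000]: F1=0 F2=0 -> F1&~F2 -> 0
  row 9 [1001]: F1=1 F2=1 -> F1&~F2 -> 0
  row 10 [1010]: F1=1 F2=0 -> F1&~F2 -> 1
  row 11 [1011]: F1=0 F2=1 -> F1&~F2 -> 0
  row 12 [1100]: F1=1 F2=0 -> F1&~F2 -> 1
  row 13 [1101]: F1=0 F2=1 -> F1&~F2 -> 0
  row 14 [1110]: F1=0 F2=0 -> F1&~F2 -> 0
  row 15 [1111]: F1=1 F2=1 -> F1&~F2 -> 0
Full result column, 4 rows per line (u,v fixed per line; w,z runs 00..11 left to right):
  rows 0-3 [u,v=00]: 1010  = hex A
  rows 4-7 [u,v=01]: 1010  = hex A
  rows 8-11 [u,v=10]: 0010  = hex 2
  rows 12-15 [u,v=11]: 1000  = hex 8
Counterexample vector (row 0 .. row 15) = 1010101000101000
Output column grouped in 4s = 1010 1010 0010 1000 = 0xAA28
Convert to decimal digit by digit (value = value*16 + digit):
  A -> 10
  10*16 + 10 (A) = 170
  170*16 + 2 = 2722
  2722*16 + 8 = 43560
Decimal = 43560

43560


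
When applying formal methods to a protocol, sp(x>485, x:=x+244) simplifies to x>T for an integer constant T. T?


Formula: sp(P, x:=E) = exists old_x. (x = E[old_x/x]) AND P[old_x/x] (old_x is the value of x before the assignment; eliminate old_x by solving x = E[old_x/x] for old_x)
Step 1: Precondition P: x>485, i.e. old_x > 485
Step 2: Assignment gives x = old_x + 244, so old_x = x - 244
Step 3: Substitute into P: x - 244 > 485
Step 4: Simplify: x > 485+244 = 729

729


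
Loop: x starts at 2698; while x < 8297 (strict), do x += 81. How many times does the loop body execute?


Step 1: x goes from 2698 toward 8297 by 81; the body runs while x<8297, so iterations = ceil((bound-start)/step)
Step 2: Distance=5599
Step 3: ceil(5599/81)=70

70


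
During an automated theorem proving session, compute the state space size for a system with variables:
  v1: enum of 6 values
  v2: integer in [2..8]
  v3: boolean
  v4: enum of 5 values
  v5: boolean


State space = product of domain sizes of all variables.
Domain sizes:
  v1 (enum of 6 values): 6
  v2 (integer in [2..8]): 7
  v3 (boolean): 2
  v4 (enum of 5 values): 5
  v5 (boolean): 2
Product = 6 * 7 * 2 * 5 * 2 = 840

840


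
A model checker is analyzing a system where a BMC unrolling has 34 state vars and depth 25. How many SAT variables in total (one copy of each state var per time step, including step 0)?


BMC unrolls to depth k, creating one copy of each state var for steps 0..k.
Step count = 25 + 1 = 26 (steps 0 through 25)
Vars per step = 34
Total = 34 * 26 = 884

884


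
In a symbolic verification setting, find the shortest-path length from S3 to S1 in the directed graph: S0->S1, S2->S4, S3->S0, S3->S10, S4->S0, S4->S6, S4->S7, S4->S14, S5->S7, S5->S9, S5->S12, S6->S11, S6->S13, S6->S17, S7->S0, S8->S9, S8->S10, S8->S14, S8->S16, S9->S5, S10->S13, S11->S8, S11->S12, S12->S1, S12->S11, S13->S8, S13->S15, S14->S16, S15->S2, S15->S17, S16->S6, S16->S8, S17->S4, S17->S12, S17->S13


BFS layer-by-layer from S3:
  dist 0: {S3}
  dist 1: {S0, S10}
  dist 2: {S1, S13}
  -> S1 reached at distance 2
Shortest path length = 2

2


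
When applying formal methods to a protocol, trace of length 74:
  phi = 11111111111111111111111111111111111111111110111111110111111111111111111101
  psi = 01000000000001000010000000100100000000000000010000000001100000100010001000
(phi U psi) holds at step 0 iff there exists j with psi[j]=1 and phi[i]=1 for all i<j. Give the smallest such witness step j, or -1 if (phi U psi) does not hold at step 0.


(phi U psi) at 0: need smallest j with psi[j]=1 and phi[i]=1 for all i in [0,j).
Scan from step 0:
  step 0: phi=1, psi=0 -> continue
  step 1: psi=1 and phi held for [0,1) -> witness found
Witness step = 1

1


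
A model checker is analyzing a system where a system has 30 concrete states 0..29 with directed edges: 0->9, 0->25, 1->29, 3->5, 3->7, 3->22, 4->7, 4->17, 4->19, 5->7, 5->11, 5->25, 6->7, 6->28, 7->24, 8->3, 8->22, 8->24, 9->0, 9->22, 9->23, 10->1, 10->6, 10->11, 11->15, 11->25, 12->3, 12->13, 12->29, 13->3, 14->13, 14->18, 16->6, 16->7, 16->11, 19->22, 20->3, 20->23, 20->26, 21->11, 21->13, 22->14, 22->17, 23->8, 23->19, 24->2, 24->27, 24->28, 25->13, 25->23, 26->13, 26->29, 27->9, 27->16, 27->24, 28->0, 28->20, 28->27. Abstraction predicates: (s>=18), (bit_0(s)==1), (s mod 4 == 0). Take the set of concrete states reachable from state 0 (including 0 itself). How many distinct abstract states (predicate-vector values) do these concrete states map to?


BFS from 0:
Concrete reachable: {0, 2, 3, 5, 6, 7, 8, 9, 11, 13, 14, 15, 16, 17, 18, 19, 20, 22, 23, 24, 25, 26, 27, 28, 29}
Abstract via predicates (s>=18), (bit_0(s)==1), (s mod 4 == 0):
  (0,0,0) <- {2, 6, 14}
  (0,0,1) <- {0, 8, 16}
  (0,1,0) <- {3, 5, 7, 9, 11, 13, 15, 17}
  (1,0,0) <- {18, 22, 26}
  (1,0,1) <- {20, 24, 28}
  (1,1,0) <- {19, 23, 25, 27, 29}
Distinct abstract states = 6

6


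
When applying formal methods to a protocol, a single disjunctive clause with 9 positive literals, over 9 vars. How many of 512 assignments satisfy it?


Step 1: Total=2^9=512
Step 2: Unsat when all 9 false: 2^0=1
Step 3: Sat=512-1=511

511


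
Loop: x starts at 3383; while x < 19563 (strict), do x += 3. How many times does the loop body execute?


Step 1: x goes from 3383 toward 19563 by 3; the body runs while x<19563, so iterations = ceil((bound-start)/step)
Step 2: Distance=16180
Step 3: ceil(16180/3)=5394

5394


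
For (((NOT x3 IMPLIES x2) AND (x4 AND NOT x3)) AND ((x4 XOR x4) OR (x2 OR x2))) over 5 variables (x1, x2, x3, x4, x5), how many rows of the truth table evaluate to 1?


Formula: (((NOT x3 IMPLIES x2) AND (x4 AND NOT x3)) AND ((x4 XOR x4) OR (x2 OR x2))) over 5 vars (32 rows)
Evaluate each row (x1, x2, x3, x4, x5 as bits, MSB first):
  row 0 [00000]: (((NOT 0 IMPLIES 0) AND (0 AND NOT 0)) AND ((0 XOR 0) OR (0 OR 0))) -> 0
  row 1 [00001]: (((NOT 0 IMPLIES 0) AND (0 AND NOT 0)) AND ((0 XOR 0) OR (0 OR 0))) -> 0
  row 2 [00010]: (((NOT 0 IMPLIES 0) AND (1 AND NOT 0)) AND ((1 XOR 1) OR (0 OR 0))) -> 0
  row 3 [00011]: (((NOT 0 IMPLIES 0) AND (1 AND NOT 0)) AND ((1 XOR 1) OR (0 OR 0))) -> 0
  row 4 [00100]: (((NOT 1 IMPLIES 0) AND (0 AND NOT 1)) AND ((0 XOR 0) OR (0 OR 0))) -> 0
  row 5 [00101]: (((NOT 1 IMPLIES 0) AND (0 AND NOT 1)) AND ((0 XOR 0) OR (0 OR 0))) -> 0
  row 6 [00110]: (((NOT 1 IMPLIES 0) AND (1 AND NOT 1)) AND ((1 XOR 1) OR (0 OR 0))) -> 0
  row 7 [00111]: (((NOT 1 IMPLIES 0) AND (1 AND NOT 1)) AND ((1 XOR 1) OR (0 OR 0))) -> 0
  row 8 [01000]: (((NOT 0 IMPLIES 1) AND (0 AND NOT 0)) AND ((0 XOR 0) OR (1 OR 1))) -> 0
  row 9 [01001]: (((NOT 0 IMPLIES 1) AND (0 AND NOT 0)) AND ((0 XOR 0) OR (1 OR 1))) -> 0
  row 10 [01010]: (((NOT 0 IMPLIES 1) AND (1 AND NOT 0)) AND ((1 XOR 1) OR (1 OR 1))) -> 1
  row 11 [01011]: (((NOT 0 IMPLIES 1) AND (1 AND NOT 0)) AND ((1 XOR 1) OR (1 OR 1))) -> 1
  row 12 [01100]: (((NOT 1 IMPLIES 1) AND (0 AND NOT 1)) AND ((0 XOR 0) OR (1 OR 1))) -> 0
  row 13 [01101]: (((NOT 1 IMPLIES 1) AND (0 AND NOT 1)) AND ((0 XOR 0) OR (1 OR 1))) -> 0
  row 14 [01110]: (((NOT 1 IMPLIES 1) AND (1 AND NOT 1)) AND ((1 XOR 1) OR (1 OR 1))) -> 0
  row 15 [01111]: (((NOT 1 IMPLIES 1) AND (1 AND NOT 1)) AND ((1 XOR 1) OR (1 OR 1))) -> 0
  row 16 [10000]: (((NOT 0 IMPLIES 0) AND (0 AND NOT 0)) AND ((0 XOR 0) OR (0 OR 0))) -> 0
  row 17 [10001]: (((NOT 0 IMPLIES 0) AND (0 AND NOT 0)) AND ((0 XOR 0) OR (0 OR 0))) -> 0
  row 18 [10010]: (((NOT 0 IMPLIES 0) AND (1 AND NOT 0)) AND ((1 XOR 1) OR (0 OR 0))) -> 0
  row 19 [10011]: (((NOT 0 IMPLIES 0) AND (1 AND NOT 0)) AND ((1 XOR 1) OR (0 OR 0))) -> 0
  row 20 [10100]: (((NOT 1 IMPLIES 0) AND (0 AND NOT 1)) AND ((0 XOR 0) OR (0 OR 0))) -> 0
  row 21 [10101]: (((NOT 1 IMPLIES 0) AND (0 AND NOT 1)) AND ((0 XOR 0) OR (0 OR 0))) -> 0
  row 22 [10110]: (((NOT 1 IMPLIES 0) AND (1 AND NOT 1)) AND ((1 XOR 1) OR (0 OR 0))) -> 0
  row 23 [10111]: (((NOT 1 IMPLIES 0) AND (1 AND NOT 1)) AND ((1 XOR 1) OR (0 OR 0))) -> 0
  row 24 [11000]: (((NOT 0 IMPLIES 1) AND (0 AND NOT 0)) AND ((0 XOR 0) OR (1 OR 1))) -> 0
  row 25 [11001]: (((NOT 0 IMPLIES 1) AND (0 AND NOT 0)) AND ((0 XOR 0) OR (1 OR 1))) -> 0
  row 26 [11010]: (((NOT 0 IMPLIES 1) AND (1 AND NOT 0)) AND ((1 XOR 1) OR (1 OR 1))) -> 1
  row 27 [11011]: (((NOT 0 IMPLIES 1) AND (1 AND NOT 0)) AND ((1 XOR 1) OR (1 OR 1))) -> 1
  row 28 [11100]: (((NOT 1 IMPLIES 1) AND (0 AND NOT 1)) AND ((0 XOR 0) OR (1 OR 1))) -> 0
  row 29 [11101]: (((NOT 1 IMPLIES 1) AND (0 AND NOT 1)) AND ((0 XOR 0) OR (1 OR 1))) -> 0
  row 30 [11110]: (((NOT 1 IMPLIES 1) AND (1 AND NOT 1)) AND ((1 XOR 1) OR (1 OR 1))) -> 0
  row 31 [11111]: (((NOT 1 IMPLIES 1) AND (1 AND NOT 1)) AND ((1 XOR 1) OR (1 OR 1))) -> 0
Full result column, 8 rows per line (x1,x2 fixed per line; x3,x4,x5 runs 000..111 left to right):
  rows 0-7 [x1,x2=00]: 00000000  (ones: 0)
  rows 8-15 [x1,x2=01]: 00110000  (ones: 2)
  rows 16-23 [x1,x2=10]: 00000000  (ones: 0)
  rows 24-31 [x1,x2=11]: 00110000  (ones: 2)
Count of 1-rows = 0+2+0+2 = 4

4


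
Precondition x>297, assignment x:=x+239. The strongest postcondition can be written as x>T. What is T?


Formula: sp(P, x:=E) = exists old_x. (x = E[old_x/x]) AND P[old_x/x] (old_x is the value of x before the assignment; eliminate old_x by solving x = E[old_x/x] for old_x)
Step 1: Precondition P: x>297, i.e. old_x > 297
Step 2: Assignment gives x = old_x + 239, so old_x = x - 239
Step 3: Substitute into P: x - 239 > 297
Step 4: Simplify: x > 297+239 = 536

536


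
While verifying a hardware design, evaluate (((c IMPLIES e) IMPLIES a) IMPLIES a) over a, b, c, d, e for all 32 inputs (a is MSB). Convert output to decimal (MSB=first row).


Formula: (((c IMPLIES e) IMPLIES a) IMPLIES a) over a, b, c, d, e (32 rows)
Evaluate each row (bits = a,b,c,d,e, MSB first):
  row 0 [00000]: (((0 IMPLIES 0) IMPLIES 0) IMPLIES 0) -> 1
  row 1 [00001]: (((0 IMPLIES 1) IMPLIES 0) IMPLIES 0) -> 1
  row 2 [00010]: (((0 IMPLIES 0) IMPLIES 0) IMPLIES 0) -> 1
  row 3 [00011]: (((0 IMPLIES 1) IMPLIES 0) IMPLIES 0) -> 1
  row 4 [00100]: (((1 IMPLIES 0) IMPLIES 0) IMPLIES 0) -> 0
  row 5 [00101]: (((1 IMPLIES 1) IMPLIES 0) IMPLIES 0) -> 1
  row 6 [00110]: (((1 IMPLIES 0) IMPLIES 0) IMPLIES 0) -> 0
  row 7 [00111]: (((1 IMPLIES 1) IMPLIES 0) IMPLIES 0) -> 1
  row 8 [01000]: (((0 IMPLIES 0) IMPLIES 0) IMPLIES 0) -> 1
  row 9 [01001]: (((0 IMPLIES 1) IMPLIES 0) IMPLIES 0) -> 1
  row 10 [01010]: (((0 IMPLIES 0) IMPLIES 0) IMPLIES 0) -> 1
  row 11 [01011]: (((0 IMPLIES 1) IMPLIES 0) IMPLIES 0) -> 1
  row 12 [01100]: (((1 IMPLIES 0) IMPLIES 0) IMPLIES 0) -> 0
  row 13 [01101]: (((1 IMPLIES 1) IMPLIES 0) IMPLIES 0) -> 1
  row 14 [01110]: (((1 IMPLIES 0) IMPLIES 0) IMPLIES 0) -> 0
  row 15 [01111]: (((1 IMPLIES 1) IMPLIES 0) IMPLIES 0) -> 1
  row 16 [10000]: (((0 IMPLIES 0) IMPLIES 1) IMPLIES 1) -> 1
  row 17 [10001]: (((0 IMPLIES 1) IMPLIES 1) IMPLIES 1) -> 1
  row 18 [10010]: (((0 IMPLIES 0) IMPLIES 1) IMPLIES 1) -> 1
  row 19 [10011]: (((0 IMPLIES 1) IMPLIES 1) IMPLIES 1) -> 1
  row 20 [10100]: (((1 IMPLIES 0) IMPLIES 1) IMPLIES 1) -> 1
  row 21 [10101]: (((1 IMPLIES 1) IMPLIES 1) IMPLIES 1) -> 1
  row 22 [10110]: (((1 IMPLIES 0) IMPLIES 1) IMPLIES 1) -> 1
  row 23 [10111]: (((1 IMPLIES 1) IMPLIES 1) IMPLIES 1) -> 1
  row 24 [11000]: (((0 IMPLIES 0) IMPLIES 1) IMPLIES 1) -> 1
  row 25 [11001]: (((0 IMPLIES 1) IMPLIES 1) IMPLIES 1) -> 1
  row 26 [11010]: (((0 IMPLIES 0) IMPLIES 1) IMPLIES 1) -> 1
  row 27 [11011]: (((0 IMPLIES 1) IMPLIES 1) IMPLIES 1) -> 1
  row 28 [11100]: (((1 IMPLIES 0) IMPLIES 1) IMPLIES 1) -> 1
  row 29 [11101]: (((1 IMPLIES 1) IMPLIES 1) IMPLIES 1) -> 1
  row 30 [11110]: (((1 IMPLIES 0) IMPLIES 1) IMPLIES 1) -> 1
  row 31 [11111]: (((1 IMPLIES 1) IMPLIES 1) IMPLIES 1) -> 1
Full result column, 4 rows per line (a,b,c fixed per line; d,e runs 00..11 left to right):
  rows 0-3 [a,b,c=000]: 1111  = hex F
  rows 4-7 [a,b,c=001]: 0101  = hex 5
  rows 8-11 [a,b,c=010]: 1111  = hex F
  rows 12-15 [a,b,c=011]: 0101  = hex 5
  rows 16-19 [a,b,c=100]: 1111  = hex F
  rows 20-23 [a,b,c=101]: 1111  = hex F
  rows 24-27 [a,b,c=110]: 1111  = hex F
  rows 28-31 [a,b,c=111]: 1111  = hex F
Output column (row 0 .. row 31) = 11110101111101011111111111111111
Output column grouped in 4s = 1111 0101 1111 0101 1111 1111 1111 1111 = 0xF5F5FFFF
Convert to decimal digit by digit (value = value*16 + digit):
  F -> 15
  15*16 + 5 = 245
  245*16 + 15 (F) = 3935
  3935*16 + 5 = 62965
  62965*16 + 15 (F) = 1007455
  1007455*16 + 15 (F) = 16119295
  16119295*16 + 15 (F) = 257908735
  257908735*16 + 15 (F) = 4126539775
Decimal = 4126539775

4126539775


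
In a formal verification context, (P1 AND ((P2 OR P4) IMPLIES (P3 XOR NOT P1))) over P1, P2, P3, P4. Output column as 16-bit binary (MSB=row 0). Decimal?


Formula: (P1 AND ((P2 OR P4) IMPLIES (P3 XOR NOT P1))) over P1, P2, P3, P4 (16 rows)
Evaluate each row (bits = P1,P2,P3,P4, MSB first):
  row 0 [0000]: (0 AND ((0 OR 0) IMPLIES (0 XOR NOT 0))) -> 0
  row 1 [0001]: (0 AND ((0 OR 1) IMPLIES (0 XOR NOT 0))) -> 0
  row 2 [0010]: (0 AND ((0 OR 0) IMPLIES (1 XOR NOT 0))) -> 0
  row 3 [0011]: (0 AND ((0 OR 1) IMPLIES (1 XOR NOT 0))) -> 0
  row 4 [0100]: (0 AND ((1 OR 0) IMPLIES (0 XOR NOT 0))) -> 0
  row 5 [0101]: (0 AND ((1 OR 1) IMPLIES (0 XOR NOT 0))) -> 0
  row 6 [0110]: (0 AND ((1 OR 0) IMPLIES (1 XOR NOT 0))) -> 0
  row 7 [0111]: (0 AND ((1 OR 1) IMPLIES (1 XOR NOT 0))) -> 0
  row 8 [1000]: (1 AND ((0 OR 0) IMPLIES (0 XOR NOT 1))) -> 1
  row 9 [1001]: (1 AND ((0 OR 1) IMPLIES (0 XOR NOT 1))) -> 0
  row 10 [1010]: (1 AND ((0 OR 0) IMPLIES (1 XOR NOT 1))) -> 1
  row 11 [1011]: (1 AND ((0 OR 1) IMPLIES (1 XOR NOT 1))) -> 1
  row 12 [1100]: (1 AND ((1 OR 0) IMPLIES (0 XOR NOT 1))) -> 0
  row 13 [1101]: (1 AND ((1 OR 1) IMPLIES (0 XOR NOT 1))) -> 0
  row 14 [1110]: (1 AND ((1 OR 0) IMPLIES (1 XOR NOT 1))) -> 1
  row 15 [1111]: (1 AND ((1 OR 1) IMPLIES (1 XOR NOT 1))) -> 1
Full result column, 4 rows per line (P1,P2 fixed per line; P3,P4 runs 00..11 left to right):
  rows 0-3 [P1,P2=00]: 0000  = hex 0
  rows 4-7 [P1,P2=01]: 0000  = hex 0
  rows 8-11 [P1,P2=10]: 1011  = hex B
  rows 12-15 [P1,P2=11]: 0011  = hex 3
Output column (row 0 .. row 15) = 0000000010110011
Output column grouped in 4s = 0000 0000 1011 0011 = 0x00B3
Convert to decimal digit by digit (value = value*16 + digit):
  0 -> 0
  0*16 + 0 = 0
  0*16 + 11 (B) = 11
  11*16 + 3 = 179
Decimal = 179

179


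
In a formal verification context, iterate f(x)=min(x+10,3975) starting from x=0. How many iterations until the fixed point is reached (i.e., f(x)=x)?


Step 1: x=0, cap=3975, increment=10
Step 2: x grows by 10 each step until capped at 3975; fixed point is x=3975
Step 3: iterations = ceil(3975/10) = 398

398


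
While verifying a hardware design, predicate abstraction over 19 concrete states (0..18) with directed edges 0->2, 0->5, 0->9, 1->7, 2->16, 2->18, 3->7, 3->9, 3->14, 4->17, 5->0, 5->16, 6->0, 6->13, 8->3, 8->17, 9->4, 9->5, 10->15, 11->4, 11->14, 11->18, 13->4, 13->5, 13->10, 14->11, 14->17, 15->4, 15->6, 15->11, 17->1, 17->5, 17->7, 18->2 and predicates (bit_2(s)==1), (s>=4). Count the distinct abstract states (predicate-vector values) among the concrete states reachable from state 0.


BFS from 0:
Concrete reachable: {0, 1, 2, 4, 5, 7, 9, 16, 17, 18}
Abstract via predicates (bit_2(s)==1), (s>=4):
  (0,0) <- {0, 1, 2}
  (0,1) <- {9, 16, 17, 18}
  (1,1) <- {4, 5, 7}
Distinct abstract states = 3

3


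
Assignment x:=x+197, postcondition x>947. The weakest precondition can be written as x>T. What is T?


Formula: wp(x:=E, P) = P[E/x] (substitute E for x in postcondition)
Step 1: Postcondition: x>947
Step 2: Substitute x+197 for x: x+197>947
Step 3: Solve for x: x > 947-197 = 750

750


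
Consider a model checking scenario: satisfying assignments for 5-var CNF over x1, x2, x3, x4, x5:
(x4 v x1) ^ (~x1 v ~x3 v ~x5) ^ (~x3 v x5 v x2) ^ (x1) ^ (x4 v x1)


CNF with 5 clauses over 5 vars (32 assignments).
An assignment satisfies CNF iff every clause has >=1 true literal.
Check each row (bits = x1,x2,x3,x4,x5; clause T/F shown):
  row 0 [00000]: clauses=FTTFF -> 0
  row 1 [00001]: clauses=FTTFF -> 0
  row 2 [00010]: clauses=TTTFT -> 0
  row 3 [00011]: clauses=TTTFT -> 0
  row 4 [00100]: clauses=FTFFF -> 0
  row 5 [00101]: clauses=FTTFF -> 0
  row 6 [00110]: clauses=TTFFT -> 0
  row 7 [00111]: clauses=TTTFT -> 0
  row 8 [01000]: clauses=FTTFF -> 0
  row 9 [01001]: clauses=FTTFF -> 0
  row 10 [01010]: clauses=TTTFT -> 0
  row 11 [01011]: clauses=TTTFT -> 0
  row 12 [01100]: clauses=FTTFF -> 0
  row 13 [01101]: clauses=FTTFF -> 0
  row 14 [01110]: clauses=TTTFT -> 0
  row 15 [01111]: clauses=TTTFT -> 0
  row 16 [10000]: clauses=TTTTT -> 1
  row 17 [10001]: clauses=TTTTT -> 1
  row 18 [10010]: clauses=TTTTT -> 1
  row 19 [10011]: clauses=TTTTT -> 1
  row 20 [10100]: clauses=TTFTT -> 0
  row 21 [10101]: clauses=TFTTT -> 0
  row 22 [10110]: clauses=TTFTT -> 0
  row 23 [10111]: clauses=TFTTT -> 0
  row 24 [11000]: clauses=TTTTT -> 1
  row 25 [11001]: clauses=TTTTT -> 1
  row 26 [11010]: clauses=TTTTT -> 1
  row 27 [11011]: clauses=TTTTT -> 1
  row 28 [11100]: clauses=TTTTT -> 1
  row 29 [11101]: clauses=TFTTT -> 0
  row 30 [11110]: clauses=TTTTT -> 1
  row 31 [11111]: clauses=TFTTT -> 0
Full result column, 8 rows per line (x1,x2 fixed per line; x3,x4,x5 runs 000..111 left to right):
  rows 0-7 [x1,x2=00]: 00000000  (ones: 0)
  rows 8-15 [x1,x2=01]: 00000000  (ones: 0)
  rows 16-23 [x1,x2=10]: 11110000  (ones: 4)
  rows 24-31 [x1,x2=11]: 11111010  (ones: 6)
Satisfying assignments = 0+0+4+6 = 10

10


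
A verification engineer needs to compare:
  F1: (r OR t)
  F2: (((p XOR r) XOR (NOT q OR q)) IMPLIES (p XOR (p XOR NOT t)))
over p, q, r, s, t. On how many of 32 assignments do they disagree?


F1 = (r OR t)
F2 = (((p XOR r) XOR (NOT q OR q)) IMPLIES (p XOR (p XOR NOT t)))
Evaluate both on each of 32 rows (bits = p,q,r,s,t):
  row 0 [00000]: F1=0 F2=1 (differ) -> 1
  row 1 [00001]: F1=1 F2=0 (differ) -> 1
  row 2 [00010]: F1=0 F2=1 (differ) -> 1
  row 3 [00011]: F1=1 F2=0 (differ) -> 1
  row 4 [00100]: F1=1 F2=1 -> 0
  row 5 [00101]: F1=1 F2=1 -> 0
  row 6 [00110]: F1=1 F2=1 -> 0
  row 7 [00111]: F1=1 F2=1 -> 0
  row 8 [01000]: F1=0 F2=1 (differ) -> 1
  row 9 [01001]: F1=1 F2=0 (differ) -> 1
  row 10 [01010]: F1=0 F2=1 (differ) -> 1
  row 11 [01011]: F1=1 F2=0 (differ) -> 1
  row 12 [01100]: F1=1 F2=1 -> 0
  row 13 [01101]: F1=1 F2=1 -> 0
  row 14 [01110]: F1=1 F2=1 -> 0
  row 15 [01111]: F1=1 F2=1 -> 0
  row 16 [10000]: F1=0 F2=1 (differ) -> 1
  row 17 [10001]: F1=1 F2=1 -> 0
  row 18 [10010]: F1=0 F2=1 (differ) -> 1
  row 19 [10011]: F1=1 F2=1 -> 0
  row 20 [10100]: F1=1 F2=1 -> 0
  row 21 [10101]: F1=1 F2=0 (differ) -> 1
  row 22 [10110]: F1=1 F2=1 -> 0
  row 23 [10111]: F1=1 F2=0 (differ) -> 1
  row 24 [11000]: F1=0 F2=1 (differ) -> 1
  row 25 [11001]: F1=1 F2=1 -> 0
  row 26 [11010]: F1=0 F2=1 (differ) -> 1
  row 27 [11011]: F1=1 F2=1 -> 0
  row 28 [11100]: F1=1 F2=1 -> 0
  row 29 [11101]: F1=1 F2=0 (differ) -> 1
  row 30 [11110]: F1=1 F2=1 -> 0
  row 31 [11111]: F1=1 F2=0 (differ) -> 1
Full result column, 8 rows per line (p,q fixed per line; r,s,t runs 000..111 left to right):
  rows 0-7 [p,q=00]: 11110000  (ones: 4)
  rows 8-15 [p,q=01]: 11110000  (ones: 4)
  rows 16-23 [p,q=10]: 10100101  (ones: 4)
  rows 24-31 [p,q=11]: 10100101  (ones: 4)
Disagreements = 4+4+4+4 = 16

16


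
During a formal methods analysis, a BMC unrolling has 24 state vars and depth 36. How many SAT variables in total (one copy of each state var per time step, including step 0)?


BMC unrolls to depth k, creating one copy of each state var for steps 0..k.
Step count = 36 + 1 = 37 (steps 0 through 36)
Vars per step = 24
Total = 24 * 37 = 888

888


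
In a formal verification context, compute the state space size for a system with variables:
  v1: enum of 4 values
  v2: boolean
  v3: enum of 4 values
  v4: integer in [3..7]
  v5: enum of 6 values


State space = product of domain sizes of all variables.
Domain sizes:
  v1 (enum of 4 values): 4
  v2 (boolean): 2
  v3 (enum of 4 values): 4
  v4 (integer in [3..7]): 5
  v5 (enum of 6 values): 6
Product = 4 * 2 * 4 * 5 * 6 = 960

960


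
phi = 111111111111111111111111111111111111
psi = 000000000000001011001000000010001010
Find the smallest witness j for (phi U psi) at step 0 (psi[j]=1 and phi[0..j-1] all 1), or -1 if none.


(phi U psi) at 0: need smallest j with psi[j]=1 and phi[i]=1 for all i in [0,j).
Scan from step 0:
  step 0: phi=1, psi=0 -> continue
  step 1: phi=1, psi=0 -> continue
  step 2: phi=1, psi=0 -> continue
  step 3: phi=1, psi=0 -> continue
  step 14: psi=1 and phi held for [0,14) -> witness found
Witness step = 14

14


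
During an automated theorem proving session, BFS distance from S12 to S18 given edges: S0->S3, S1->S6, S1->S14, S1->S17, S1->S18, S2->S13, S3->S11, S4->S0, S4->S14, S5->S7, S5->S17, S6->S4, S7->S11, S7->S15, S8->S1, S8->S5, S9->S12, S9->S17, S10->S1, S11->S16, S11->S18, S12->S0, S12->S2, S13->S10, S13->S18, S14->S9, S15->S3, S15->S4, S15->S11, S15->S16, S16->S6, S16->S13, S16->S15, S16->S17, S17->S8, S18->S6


BFS layer-by-layer from S12:
  dist 0: {S12}
  dist 1: {S0, S2}
  dist 2: {S3, S13}
  dist 3: {S10, S11, S18}
  -> S18 reached at distance 3
Shortest path length = 3

3


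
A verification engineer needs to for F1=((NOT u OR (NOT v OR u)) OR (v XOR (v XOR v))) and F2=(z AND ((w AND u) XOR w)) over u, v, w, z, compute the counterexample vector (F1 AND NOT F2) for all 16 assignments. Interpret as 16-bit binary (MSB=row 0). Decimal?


F1 = ((NOT u OR (NOT v OR u)) OR (v XOR (v XOR v)))
F2 = (z AND ((w AND u) XOR w))
Counterexample to F1=>F2 is where F1=1 and F2=0.
Evaluate each row (bits = u,v,w,z, MSB first):
  row 0 [0000]: F1=1 F2=0 -> F1&~F2 -> 1
  row 1 [0001]: F1=1 F2=0 -> F1&~F2 -> 1
  row 2 [0010]: F1=1 F2=0 -> F1&~F2 -> 1
  row 3 [0011]: F1=1 F2=1 -> F1&~F2 -> 0
  row 4 [0100]: F1=1 F2=0 -> F1&~F2 -> 1
  row 5 [0101]: F1=1 F2=0 -> F1&~F2 -> 1
  row 6 [0110]: F1=1 F2=0 -> F1&~F2 -> 1
  row 7 [0111]: F1=1 F2=1 -> F1&~F2 -> 0
  row 8 [1000]: F1=1 F2=0 -> F1&~F2 -> 1
  row 9 [1001]: F1=1 F2=0 -> F1&~F2 -> 1
  row 10 [1010]: F1=1 F2=0 -> F1&~F2 -> 1
  row 11 [1011]: F1=1 F2=0 -> F1&~F2 -> 1
  row 12 [1100]: F1=1 F2=0 -> F1&~F2 -> 1
  row 13 [1101]: F1=1 F2=0 -> F1&~F2 -> 1
  row 14 [1110]: F1=1 F2=0 -> F1&~F2 -> 1
  row 15 [1111]: F1=1 F2=0 -> F1&~F2 -> 1
Full result column, 4 rows per line (u,v fixed per line; w,z runs 00..11 left to right):
  rows 0-3 [u,v=00]: 1110  = hex E
  rows 4-7 [u,v=01]: 1110  = hex E
  rows 8-11 [u,v=10]: 1111  = hex F
  rows 12-15 [u,v=11]: 1111  = hex F
Counterexample vector (row 0 .. row 15) = 1110111011111111
Output column grouped in 4s = 1110 1110 1111 1111 = 0xEEFF
Convert to decimal digit by digit (value = value*16 + digit):
  E -> 14
  14*16 + 14 (E) = 238
  238*16 + 15 (F) = 3823
  3823*16 + 15 (F) = 61183
Decimal = 61183

61183


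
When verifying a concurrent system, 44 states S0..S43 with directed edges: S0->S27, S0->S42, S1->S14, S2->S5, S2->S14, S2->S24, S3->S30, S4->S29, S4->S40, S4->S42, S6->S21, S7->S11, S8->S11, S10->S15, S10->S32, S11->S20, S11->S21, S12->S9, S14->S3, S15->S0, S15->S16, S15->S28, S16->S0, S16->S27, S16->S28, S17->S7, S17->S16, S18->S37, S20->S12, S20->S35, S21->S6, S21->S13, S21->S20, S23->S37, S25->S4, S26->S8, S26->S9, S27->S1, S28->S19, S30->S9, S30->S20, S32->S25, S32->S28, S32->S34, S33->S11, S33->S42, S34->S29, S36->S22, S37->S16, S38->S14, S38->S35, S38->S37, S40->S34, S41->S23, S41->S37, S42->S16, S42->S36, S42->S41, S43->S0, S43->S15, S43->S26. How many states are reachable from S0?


BFS from S0:
  layer 0: {S0}
  layer 1: {S27, S42}
  layer 2: {S1, S16, S36, S41}
  layer 3: {S14, S22, S23, S28, S37}
  layer 4: {S3, S19}
  layer 5: {S30}
  layer 6: {S9, S20}
  layer 7: {S12, S35}
Reachable set: {S0, S1, S3, S9, S12, S14, S16, S19, S20, S22, S23, S27, S28, S30, S35, S36, S37, S41, S42}
Count = 19

19


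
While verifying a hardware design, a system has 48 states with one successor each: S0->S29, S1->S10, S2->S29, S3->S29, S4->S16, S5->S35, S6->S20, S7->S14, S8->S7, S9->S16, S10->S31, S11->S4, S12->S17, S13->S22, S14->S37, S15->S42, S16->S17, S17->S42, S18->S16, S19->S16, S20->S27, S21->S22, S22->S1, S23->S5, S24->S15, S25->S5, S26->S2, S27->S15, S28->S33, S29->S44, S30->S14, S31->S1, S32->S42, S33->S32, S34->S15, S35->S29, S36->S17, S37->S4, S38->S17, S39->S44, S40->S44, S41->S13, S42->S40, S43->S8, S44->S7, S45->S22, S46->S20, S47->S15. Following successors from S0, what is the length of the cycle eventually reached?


Trace from S0 until a state repeats:
  S0 -> S29 -> S44 -> S7 -> S14 -> S37 -> S4 -> S16 -> S17 -> S42 -> S40 -> S44
S44 first seen at step 2, revisited at step 11.
Cycle length = 11 - 2 = 9

9


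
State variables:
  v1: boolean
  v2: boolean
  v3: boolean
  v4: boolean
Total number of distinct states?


State space = product of domain sizes of all variables.
Domain sizes:
  v1 (boolean): 2
  v2 (boolean): 2
  v3 (boolean): 2
  v4 (boolean): 2
Product = 2 * 2 * 2 * 2 = 16

16


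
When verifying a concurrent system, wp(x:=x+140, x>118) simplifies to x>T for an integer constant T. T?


Formula: wp(x:=E, P) = P[E/x] (substitute E for x in postcondition)
Step 1: Postcondition: x>118
Step 2: Substitute x+140 for x: x+140>118
Step 3: Solve for x: x > 118-140 = -22

-22


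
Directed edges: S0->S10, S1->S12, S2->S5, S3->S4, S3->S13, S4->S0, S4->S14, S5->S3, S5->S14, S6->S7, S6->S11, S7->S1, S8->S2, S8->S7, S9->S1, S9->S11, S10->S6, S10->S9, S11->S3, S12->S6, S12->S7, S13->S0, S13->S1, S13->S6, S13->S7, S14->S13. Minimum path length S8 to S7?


BFS layer-by-layer from S8:
  dist 0: {S8}
  dist 1: {S2, S7}
  -> S7 reached at distance 1
Shortest path length = 1

1


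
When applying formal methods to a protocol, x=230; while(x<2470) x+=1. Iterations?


Step 1: x goes from 230 toward 2470 by 1; the body runs while x<2470, so iterations = ceil((bound-start)/step)
Step 2: Distance=2240
Step 3: ceil(2240/1)=2240

2240


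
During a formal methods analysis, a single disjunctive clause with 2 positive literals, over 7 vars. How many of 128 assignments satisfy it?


Step 1: Total=2^7=128
Step 2: Unsat when all 2 false: 2^5=32
Step 3: Sat=128-32=96

96


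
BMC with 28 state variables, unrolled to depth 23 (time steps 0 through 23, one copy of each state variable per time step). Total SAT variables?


BMC unrolls to depth k, creating one copy of each state var for steps 0..k.
Step count = 23 + 1 = 24 (steps 0 through 23)
Vars per step = 28
Total = 28 * 24 = 672

672


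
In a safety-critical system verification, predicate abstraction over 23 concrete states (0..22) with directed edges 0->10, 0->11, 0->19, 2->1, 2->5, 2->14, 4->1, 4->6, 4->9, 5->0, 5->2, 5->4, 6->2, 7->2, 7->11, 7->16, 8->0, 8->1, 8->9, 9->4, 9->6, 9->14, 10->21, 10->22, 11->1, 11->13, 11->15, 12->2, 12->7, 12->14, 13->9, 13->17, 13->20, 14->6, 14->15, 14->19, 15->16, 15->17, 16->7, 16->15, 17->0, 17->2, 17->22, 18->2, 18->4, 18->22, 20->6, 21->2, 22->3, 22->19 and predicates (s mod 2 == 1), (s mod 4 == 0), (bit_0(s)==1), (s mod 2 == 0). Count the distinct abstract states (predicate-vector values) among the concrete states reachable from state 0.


BFS from 0:
Concrete reachable: {0, 1, 2, 3, 4, 5, 6, 7, 9, 10, 11, 13, 14, 15, 16, 17, 19, 20, 21, 22}
Abstract via predicates (s mod 2 == 1), (s mod 4 == 0), (bit_0(s)==1), (s mod 2 == 0):
  (0,0,0,1) <- {2, 6, 10, 14, 22}
  (0,1,0,1) <- {0, 4, 16, 20}
  (1,0,1,0) <- {1, 3, 5, 7, 9, 11, 13, 15, 17, 19, 21}
Distinct abstract states = 3

3


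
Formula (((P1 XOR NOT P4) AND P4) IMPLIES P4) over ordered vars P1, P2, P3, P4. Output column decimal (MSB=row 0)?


Formula: (((P1 XOR NOT P4) AND P4) IMPLIES P4) over P1, P2, P3, P4 (16 rows)
Evaluate each row (bits = P1,P2,P3,P4, MSB first):
  row 0 [0000]: (((0 XOR NOT 0) AND 0) IMPLIES 0) -> 1
  row 1 [0001]: (((0 XOR NOT 1) AND 1) IMPLIES 1) -> 1
  row 2 [0010]: (((0 XOR NOT 0) AND 0) IMPLIES 0) -> 1
  row 3 [0011]: (((0 XOR NOT 1) AND 1) IMPLIES 1) -> 1
  row 4 [0100]: (((0 XOR NOT 0) AND 0) IMPLIES 0) -> 1
  row 5 [0101]: (((0 XOR NOT 1) AND 1) IMPLIES 1) -> 1
  row 6 [0110]: (((0 XOR NOT 0) AND 0) IMPLIES 0) -> 1
  row 7 [0111]: (((0 XOR NOT 1) AND 1) IMPLIES 1) -> 1
  row 8 [1000]: (((1 XOR NOT 0) AND 0) IMPLIES 0) -> 1
  row 9 [1001]: (((1 XOR NOT 1) AND 1) IMPLIES 1) -> 1
  row 10 [1010]: (((1 XOR NOT 0) AND 0) IMPLIES 0) -> 1
  row 11 [1011]: (((1 XOR NOT 1) AND 1) IMPLIES 1) -> 1
  row 12 [1100]: (((1 XOR NOT 0) AND 0) IMPLIES 0) -> 1
  row 13 [1101]: (((1 XOR NOT 1) AND 1) IMPLIES 1) -> 1
  row 14 [1110]: (((1 XOR NOT 0) AND 0) IMPLIES 0) -> 1
  row 15 [1111]: (((1 XOR NOT 1) AND 1) IMPLIES 1) -> 1
Full result column, 4 rows per line (P1,P2 fixed per line; P3,P4 runs 00..11 left to right):
  rows 0-3 [P1,P2=00]: 1111  = hex F
  rows 4-7 [P1,P2=01]: 1111  = hex F
  rows 8-11 [P1,P2=10]: 1111  = hex F
  rows 12-15 [P1,P2=11]: 1111  = hex F
Output column (row 0 .. row 15) = 1111111111111111
Output column grouped in 4s = 1111 1111 1111 1111 = 0xFFFF
Convert to decimal digit by digit (value = value*16 + digit):
  F -> 15
  15*16 + 15 (F) = 255
  255*16 + 15 (F) = 4095
  4095*16 + 15 (F) = 65535
Decimal = 65535

65535


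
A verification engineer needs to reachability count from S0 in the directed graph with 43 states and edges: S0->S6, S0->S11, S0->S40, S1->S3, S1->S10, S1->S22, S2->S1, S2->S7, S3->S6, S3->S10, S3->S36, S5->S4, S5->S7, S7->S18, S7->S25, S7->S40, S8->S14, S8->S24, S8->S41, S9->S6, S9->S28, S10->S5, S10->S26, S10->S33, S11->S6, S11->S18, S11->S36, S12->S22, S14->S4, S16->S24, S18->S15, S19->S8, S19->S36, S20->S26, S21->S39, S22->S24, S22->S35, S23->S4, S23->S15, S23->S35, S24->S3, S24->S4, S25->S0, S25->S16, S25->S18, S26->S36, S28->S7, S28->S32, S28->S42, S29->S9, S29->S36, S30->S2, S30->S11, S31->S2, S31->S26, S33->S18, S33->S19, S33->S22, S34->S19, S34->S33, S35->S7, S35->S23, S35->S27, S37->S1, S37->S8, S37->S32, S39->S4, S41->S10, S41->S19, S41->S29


BFS from S0:
  layer 0: {S0}
  layer 1: {S6, S11, S40}
  layer 2: {S18, S36}
  layer 3: {S15}
Reachable set: {S0, S6, S11, S15, S18, S36, S40}
Count = 7

7


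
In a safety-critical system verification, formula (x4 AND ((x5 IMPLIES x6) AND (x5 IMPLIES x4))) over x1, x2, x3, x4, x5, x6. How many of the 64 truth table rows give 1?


Formula: (x4 AND ((x5 IMPLIES x6) AND (x5 IMPLIES x4))) over 6 vars (64 rows)
Evaluate each row (x1, x2, x3, x4, x5, x6 as bits, MSB first):
  row 0 [000000]: (0 AND ((0 IMPLIES 0) AND (0 IMPLIES 0))) -> 0
  row 1 [000001]: (0 AND ((0 IMPLIES 1) AND (0 IMPLIES 0))) -> 0
  row 2 [000010]: (0 AND ((1 IMPLIES 0) AND (1 IMPLIES 0))) -> 0
  row 3 [000011]: (0 AND ((1 IMPLIES 1) AND (1 IMPLIES 0))) -> 0
  row 4 [000100]: (1 AND ((0 IMPLIES 0) AND (0 IMPLIES 1))) -> 1
  (every remaining row is evaluated the same way; all 64 results are listed next)
Full result column, 8 rows per line (x1,x2,x3 fixed per line; x4,x5,x6 runs 000..111 left to right):
  rows 0-7 [x1,x2,x3=000]: 00001101  (ones: 3)
  rows 8-15 [x1,x2,x3=001]: 00001101  (ones: 3)
  rows 16-23 [x1,x2,x3=010]: 00001101  (ones: 3)
  rows 24-31 [x1,x2,x3=011]: 00001101  (ones: 3)
  rows 32-39 [x1,x2,x3=100]: 00001101  (ones: 3)
  rows 40-47 [x1,x2,x3=101]: 00001101  (ones: 3)
  rows 48-55 [x1,x2,x3=110]: 00001101  (ones: 3)
  rows 56-63 [x1,x2,x3=111]: 00001101  (ones: 3)
Count of 1-rows = 3+3+3+3+3+3+3+3 = 24

24


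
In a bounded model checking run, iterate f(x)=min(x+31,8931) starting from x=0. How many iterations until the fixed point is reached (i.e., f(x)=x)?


Step 1: x=0, cap=8931, increment=31
Step 2: x grows by 31 each step until capped at 8931; fixed point is x=8931
Step 3: iterations = ceil(8931/31) = 289

289


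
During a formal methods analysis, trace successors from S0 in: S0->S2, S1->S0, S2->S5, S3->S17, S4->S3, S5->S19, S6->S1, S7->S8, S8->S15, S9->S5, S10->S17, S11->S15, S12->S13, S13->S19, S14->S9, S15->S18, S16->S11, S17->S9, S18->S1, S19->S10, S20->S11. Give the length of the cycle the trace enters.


Trace from S0 until a state repeats:
  S0 -> S2 -> S5 -> S19 -> S10 -> S17 -> S9 -> S5
S5 first seen at step 2, revisited at step 7.
Cycle length = 7 - 2 = 5

5


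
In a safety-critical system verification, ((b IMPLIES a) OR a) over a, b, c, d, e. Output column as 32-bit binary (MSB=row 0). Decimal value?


Formula: ((b IMPLIES a) OR a) over a, b, c, d, e (32 rows)
Evaluate each row (bits = a,b,c,d,e, MSB first):
  row 0 [00000]: ((0 IMPLIES 0) OR 0) -> 1
  row 1 [00001]: ((0 IMPLIES 0) OR 0) -> 1
  row 2 [00010]: ((0 IMPLIES 0) OR 0) -> 1
  row 3 [00011]: ((0 IMPLIES 0) OR 0) -> 1
  row 4 [00100]: ((0 IMPLIES 0) OR 0) -> 1
  row 5 [00101]: ((0 IMPLIES 0) OR 0) -> 1
  row 6 [00110]: ((0 IMPLIES 0) OR 0) -> 1
  row 7 [00111]: ((0 IMPLIES 0) OR 0) -> 1
  row 8 [01000]: ((1 IMPLIES 0) OR 0) -> 0
  row 9 [01001]: ((1 IMPLIES 0) OR 0) -> 0
  row 10 [01010]: ((1 IMPLIES 0) OR 0) -> 0
  row 11 [01011]: ((1 IMPLIES 0) OR 0) -> 0
  row 12 [01100]: ((1 IMPLIES 0) OR 0) -> 0
  row 13 [01101]: ((1 IMPLIES 0) OR 0) -> 0
  row 14 [01110]: ((1 IMPLIES 0) OR 0) -> 0
  row 15 [01111]: ((1 IMPLIES 0) OR 0) -> 0
  row 16 [10000]: ((0 IMPLIES 1) OR 1) -> 1
  row 17 [10001]: ((0 IMPLIES 1) OR 1) -> 1
  row 18 [10010]: ((0 IMPLIES 1) OR 1) -> 1
  row 19 [10011]: ((0 IMPLIES 1) OR 1) -> 1
  row 20 [10100]: ((0 IMPLIES 1) OR 1) -> 1
  row 21 [10101]: ((0 IMPLIES 1) OR 1) -> 1
  row 22 [10110]: ((0 IMPLIES 1) OR 1) -> 1
  row 23 [10111]: ((0 IMPLIES 1) OR 1) -> 1
  row 24 [11000]: ((1 IMPLIES 1) OR 1) -> 1
  row 25 [11001]: ((1 IMPLIES 1) OR 1) -> 1
  row 26 [11010]: ((1 IMPLIES 1) OR 1) -> 1
  row 27 [11011]: ((1 IMPLIES 1) OR 1) -> 1
  row 28 [11100]: ((1 IMPLIES 1) OR 1) -> 1
  row 29 [11101]: ((1 IMPLIES 1) OR 1) -> 1
  row 30 [11110]: ((1 IMPLIES 1) OR 1) -> 1
  row 31 [11111]: ((1 IMPLIES 1) OR 1) -> 1
Full result column, 4 rows per line (a,b,c fixed per line; d,e runs 00..11 left to right):
  rows 0-3 [a,b,c=000]: 1111  = hex F
  rows 4-7 [a,b,c=001]: 1111  = hex F
  rows 8-11 [a,b,c=010]: 0000  = hex 0
  rows 12-15 [a,b,c=011]: 0000  = hex 0
  rows 16-19 [a,b,c=100]: 1111  = hex F
  rows 20-23 [a,b,c=101]: 1111  = hex F
  rows 24-27 [a,b,c=110]: 1111  = hex F
  rows 28-31 [a,b,c=111]: 1111  = hex F
Output column (row 0 .. row 31) = 11111111000000001111111111111111
Output column grouped in 4s = 1111 1111 0000 0000 1111 1111 1111 1111 = 0xFF00FFFF
Convert to decimal digit by digit (value = value*16 + digit):
  F -> 15
  15*16 + 15 (F) = 255
  255*16 + 0 = 4080
  4080*16 + 0 = 65280
  65280*16 + 15 (F) = 1044495
  1044495*16 + 15 (F) = 16711935
  16711935*16 + 15 (F) = 267390975
  267390975*16 + 15 (F) = 4278255615
Decimal = 4278255615

4278255615


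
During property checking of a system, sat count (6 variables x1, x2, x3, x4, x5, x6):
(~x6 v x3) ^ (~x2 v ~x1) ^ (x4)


CNF with 3 clauses over 6 vars (64 assignments).
An assignment satisfies CNF iff every clause has >=1 true literal.
Check each row (bits = x1,x2,x3,x4,x5,x6; clause T/F shown):
  row 0 [000000]: clauses=TTF -> 0
  row 1 [000001]: clauses=FTF -> 0
  row 2 [000010]: clauses=TTF -> 0
  row 3 [000011]: clauses=FTF -> 0
  row 4 [000100]: clauses=TTT -> 1
  (every remaining row is evaluated the same way; all 64 results are listed next)
Full result column, 8 rows per line (x1,x2,x3 fixed per line; x4,x5,x6 runs 000..111 left to right):
  rows 0-7 [x1,x2,x3=000]: 00001010  (ones: 2)
  rows 8-15 [x1,x2,x3=001]: 00001111  (ones: 4)
  rows 16-23 [x1,x2,x3=010]: 00001010  (ones: 2)
  rows 24-31 [x1,x2,x3=011]: 00001111  (ones: 4)
  rows 32-39 [x1,x2,x3=100]: 00001010  (ones: 2)
  rows 40-47 [x1,x2,x3=101]: 00001111  (ones: 4)
  rows 48-55 [x1,x2,x3=110]: 00000000  (ones: 0)
  rows 56-63 [x1,x2,x3=111]: 00000000  (ones: 0)
Satisfying assignments = 2+4+2+4+2+4+0+0 = 18

18


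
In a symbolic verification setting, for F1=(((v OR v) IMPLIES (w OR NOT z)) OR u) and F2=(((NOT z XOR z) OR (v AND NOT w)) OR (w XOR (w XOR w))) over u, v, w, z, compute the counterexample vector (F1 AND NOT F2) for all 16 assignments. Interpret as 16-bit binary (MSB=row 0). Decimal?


F1 = (((v OR v) IMPLIES (w OR NOT z)) OR u)
F2 = (((NOT z XOR z) OR (v AND NOT w)) OR (w XOR (w XOR w)))
Counterexample to F1=>F2 is where F1=1 and F2=0.
Evaluate each row (bits = u,v,w,z, MSB first):
  row 0 [0000]: F1=1 F2=1 -> F1&~F2 -> 0
  row 1 [0001]: F1=1 F2=1 -> F1&~F2 -> 0
  row 2 [0010]: F1=1 F2=1 -> F1&~F2 -> 0
  row 3 [0011]: F1=1 F2=1 -> F1&~F2 -> 0
  row 4 [0100]: F1=1 F2=1 -> F1&~F2 -> 0
  row 5 [0101]: F1=0 F2=1 -> F1&~F2 -> 0
  row 6 [0110]: F1=1 F2=1 -> F1&~F2 -> 0
  row 7 [0111]: F1=1 F2=1 -> F1&~F2 -> 0
  row 8 [1000]: F1=1 F2=1 -> F1&~F2 -> 0
  row 9 [1001]: F1=1 F2=1 -> F1&~F2 -> 0
  row 10 [1010]: F1=1 F2=1 -> F1&~F2 -> 0
  row 11 [1011]: F1=1 F2=1 -> F1&~F2 -> 0
  row 12 [1100]: F1=1 F2=1 -> F1&~F2 -> 0
  row 13 [1101]: F1=1 F2=1 -> F1&~F2 -> 0
  row 14 [1110]: F1=1 F2=1 -> F1&~F2 -> 0
  row 15 [1111]: F1=1 F2=1 -> F1&~F2 -> 0
Full result column, 4 rows per line (u,v fixed per line; w,z runs 00..11 left to right):
  rows 0-3 [u,v=00]: 0000  = hex 0
  rows 4-7 [u,v=01]: 0000  = hex 0
  rows 8-11 [u,v=10]: 0000  = hex 0
  rows 12-15 [u,v=11]: 0000  = hex 0
Counterexample vector (row 0 .. row 15) = 0000000000000000
Output column grouped in 4s = 0000 0000 0000 0000 = 0x0000
Convert to decimal digit by digit (value = value*16 + digit):
  0 -> 0
  0*16 + 0 = 0
  0*16 + 0 = 0
  0*16 + 0 = 0
Decimal = 0

0


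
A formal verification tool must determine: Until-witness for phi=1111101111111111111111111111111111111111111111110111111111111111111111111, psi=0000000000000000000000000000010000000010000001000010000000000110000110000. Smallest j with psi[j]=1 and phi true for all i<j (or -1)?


(phi U psi) at 0: need smallest j with psi[j]=1 and phi[i]=1 for all i in [0,j).
Scan from step 0:
  step 0: phi=1, psi=0 -> continue
  step 1: phi=1, psi=0 -> continue
  step 2: phi=1, psi=0 -> continue
  step 3: phi=1, psi=0 -> continue
  step 5: phi=0 -> phi-prefix broken from here
  step 29: psi=1 but phi already failed -> not a witness
  step 38: psi=1 but phi already failed -> not a witness
  step 45: psi=1 but phi already failed -> not a witness
  step 50: psi=1 but phi already failed -> not a witness
  step 61: psi=1 but phi already failed -> not a witness
  step 62: psi=1 but phi already failed -> not a witness
  step 67: psi=1 but phi already failed -> not a witness
  step 68: psi=1 but phi already failed -> not a witness
  end of trace: no witness -> -1
Witness step = -1

-1


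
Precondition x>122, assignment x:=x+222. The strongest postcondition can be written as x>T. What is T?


Formula: sp(P, x:=E) = exists old_x. (x = E[old_x/x]) AND P[old_x/x] (old_x is the value of x before the assignment; eliminate old_x by solving x = E[old_x/x] for old_x)
Step 1: Precondition P: x>122, i.e. old_x > 122
Step 2: Assignment gives x = old_x + 222, so old_x = x - 222
Step 3: Substitute into P: x - 222 > 122
Step 4: Simplify: x > 122+222 = 344

344


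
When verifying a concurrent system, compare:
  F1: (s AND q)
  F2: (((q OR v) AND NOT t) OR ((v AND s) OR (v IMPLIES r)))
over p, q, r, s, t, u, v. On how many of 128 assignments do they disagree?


F1 = (s AND q)
F2 = (((q OR v) AND NOT t) OR ((v AND s) OR (v IMPLIES r)))
Evaluate both on each of 128 rows (bits = p,q,r,s,t,u,v):
  row 0 [0000000]: F1=0 F2=1 (differ) -> 1
  row 1 [0000001]: F1=0 F2=1 (differ) -> 1
  row 2 [0000010]: F1=0 F2=1 (differ) -> 1
  row 3 [0000011]: F1=0 F2=1 (differ) -> 1
  row 4 [0000100]: F1=0 F2=1 (differ) -> 1
  (every remaining row is evaluated the same way; all 128 results are listed next)
Full result column, 8 rows per line (p,q,r,s fixed per line; t,u,v runs 000..111 left to right):
  rows 0-7 [p,q,r,s=0000]: 11111010  (ones: 6)
  rows 8-15 [p,q,r,s=0001]: 11111111  (ones: 8)
  rows 16-23 [p,q,r,s=0010]: 11111111  (ones: 8)
  rows 24-31 [p,q,r,s=0011]: 11111111  (ones: 8)
  rows 32-39 [p,q,r,s=0100]: 11111010  (ones: 6)
  rows 40-47 [p,q,r,s=0101]: 00000000  (ones: 0)
  rows 48-55 [p,q,r,s=0110]: 11111111  (ones: 8)
  rows 56-63 [p,q,r,s=0111]: 00000000  (ones: 0)
  rows 64-71 [p,q,r,s=1000]: 11111010  (ones: 6)
  rows 72-79 [p,q,r,s=1001]: 11111111  (ones: 8)
  rows 80-87 [p,q,r,s=1010]: 11111111  (ones: 8)
  rows 88-95 [p,q,r,s=1011]: 11111111  (ones: 8)
  rows 96-103 [p,q,r,s=1100]: 11111010  (ones: 6)
  rows 104-111 [p,q,r,s=1101]: 00000000  (ones: 0)
  rows 112-119 [p,q,r,s=1110]: 11111111  (ones: 8)
  rows 120-127 [p,q,r,s=1111]: 00000000  (ones: 0)
Disagreements = 6+8+8+8+6+0+8+0+6+8+8+8+6+0+8+0 = 88

88
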